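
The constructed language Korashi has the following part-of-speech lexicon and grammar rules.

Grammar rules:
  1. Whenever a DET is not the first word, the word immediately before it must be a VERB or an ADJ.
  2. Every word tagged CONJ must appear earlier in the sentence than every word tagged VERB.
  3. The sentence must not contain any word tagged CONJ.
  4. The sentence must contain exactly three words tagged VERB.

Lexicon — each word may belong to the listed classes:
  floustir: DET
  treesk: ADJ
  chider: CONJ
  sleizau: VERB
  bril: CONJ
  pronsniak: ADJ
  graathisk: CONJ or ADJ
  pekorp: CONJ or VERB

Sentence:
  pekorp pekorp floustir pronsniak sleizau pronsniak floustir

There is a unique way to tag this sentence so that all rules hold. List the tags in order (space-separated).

Candidates per position — 1:pekorp {CONJ,VERB}; 2:pekorp {CONJ,VERB}; 3:floustir {DET}; 4:pronsniak {ADJ}; 5:sleizau {VERB}; 6:pronsniak {ADJ}; 7:floustir {DET}.
Word 1 cannot be CONJ — rule 3 would then fail for every completion. It is VERB.
Word 2 cannot be CONJ — rule 1 would then fail for every completion. It is VERB.
The unique satisfying tagging is: VERB VERB DET ADJ VERB ADJ DET.
Checking: rule 1 holds; rule 2 holds; rule 3 holds; rule 4 holds.

VERB VERB DET ADJ VERB ADJ DET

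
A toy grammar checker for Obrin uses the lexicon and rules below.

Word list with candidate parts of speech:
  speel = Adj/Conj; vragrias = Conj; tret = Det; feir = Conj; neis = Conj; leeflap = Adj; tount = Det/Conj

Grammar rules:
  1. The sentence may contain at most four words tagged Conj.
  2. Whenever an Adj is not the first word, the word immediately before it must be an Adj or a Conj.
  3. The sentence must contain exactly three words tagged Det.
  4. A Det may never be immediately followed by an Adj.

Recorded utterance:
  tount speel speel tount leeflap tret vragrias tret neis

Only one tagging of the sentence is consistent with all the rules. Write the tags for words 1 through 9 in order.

Det Conj Adj Conj Adj Det Conj Det Conj

Candidates per position — 1:tount {Det,Conj}; 2:speel {Adj,Conj}; 3:speel {Adj,Conj}; 4:tount {Det,Conj}; 5:leeflap {Adj}; 6:tret {Det}; 7:vragrias {Conj}; 8:tret {Det}; 9:neis {Conj}.
Position 4: tagging it Det would leave rule 2 unsatisfiable, so it must be Conj.
Position 1: tagging it Conj would leave rule 3 unsatisfiable, so it must be Det.
Position 2: tagging it Adj would leave rule 2 unsatisfiable, so it must be Conj.
Position 3: tagging it Conj would leave rule 1 unsatisfiable, so it must be Adj.
So the tagging must be: Det Conj Adj Conj Adj Det Conj Det Conj.
Checking: rule 1 satisfied; rule 2 satisfied; rule 3 satisfied; rule 4 satisfied.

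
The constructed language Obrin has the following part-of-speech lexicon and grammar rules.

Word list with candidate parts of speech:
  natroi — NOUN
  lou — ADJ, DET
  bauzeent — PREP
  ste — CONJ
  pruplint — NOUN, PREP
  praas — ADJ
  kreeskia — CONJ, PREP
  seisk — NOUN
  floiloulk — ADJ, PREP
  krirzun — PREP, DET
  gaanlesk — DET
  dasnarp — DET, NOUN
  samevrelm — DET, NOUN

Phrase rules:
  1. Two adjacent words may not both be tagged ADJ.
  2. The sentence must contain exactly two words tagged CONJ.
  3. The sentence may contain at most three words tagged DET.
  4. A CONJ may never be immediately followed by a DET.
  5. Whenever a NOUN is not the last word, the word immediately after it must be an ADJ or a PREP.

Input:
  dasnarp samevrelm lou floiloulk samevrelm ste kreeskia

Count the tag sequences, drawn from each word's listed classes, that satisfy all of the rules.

2

Candidates per position — 1:dasnarp {DET,NOUN}; 2:samevrelm {DET,NOUN}; 3:lou {ADJ,DET}; 4:floiloulk {ADJ,PREP}; 5:samevrelm {DET,NOUN}; 6:ste {CONJ}; 7:kreeskia {CONJ,PREP}.
There are 64 candidate sequences in total.
The sequences that satisfy every rule: DET DET ADJ PREP DET CONJ CONJ; DET NOUN ADJ PREP DET CONJ CONJ.
Count = 2.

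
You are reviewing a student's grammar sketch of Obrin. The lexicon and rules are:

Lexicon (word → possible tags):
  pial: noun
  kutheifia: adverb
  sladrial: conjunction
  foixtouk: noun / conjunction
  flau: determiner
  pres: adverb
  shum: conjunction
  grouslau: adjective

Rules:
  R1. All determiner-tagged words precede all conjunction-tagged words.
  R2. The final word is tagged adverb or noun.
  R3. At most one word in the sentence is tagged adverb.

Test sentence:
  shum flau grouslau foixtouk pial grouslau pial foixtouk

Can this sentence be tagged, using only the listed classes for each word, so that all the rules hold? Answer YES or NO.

Candidates per position — 1:shum {conjunction}; 2:flau {determiner}; 3:grouslau {adjective}; 4:foixtouk {noun,conjunction}; 5:pial {noun}; 6:grouslau {adjective}; 7:pial {noun}; 8:foixtouk {noun,conjunction}.
Rule 1 cannot be satisfied by any choice of tags from the lexicon.
So there is no consistent tagging.

NO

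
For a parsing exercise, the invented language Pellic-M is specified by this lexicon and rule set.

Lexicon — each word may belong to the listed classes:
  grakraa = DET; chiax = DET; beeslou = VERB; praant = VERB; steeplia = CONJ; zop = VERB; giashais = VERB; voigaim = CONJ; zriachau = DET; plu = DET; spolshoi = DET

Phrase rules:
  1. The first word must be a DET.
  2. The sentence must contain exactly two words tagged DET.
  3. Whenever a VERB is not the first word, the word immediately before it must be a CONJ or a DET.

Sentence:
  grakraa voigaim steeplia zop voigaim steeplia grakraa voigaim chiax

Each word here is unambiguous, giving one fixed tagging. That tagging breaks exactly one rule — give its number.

Fixed tagging: DET CONJ CONJ VERB CONJ CONJ DET CONJ DET.
Rule check: R1 ok, R2 fails, R3 ok.
Only rule 2 fails.

2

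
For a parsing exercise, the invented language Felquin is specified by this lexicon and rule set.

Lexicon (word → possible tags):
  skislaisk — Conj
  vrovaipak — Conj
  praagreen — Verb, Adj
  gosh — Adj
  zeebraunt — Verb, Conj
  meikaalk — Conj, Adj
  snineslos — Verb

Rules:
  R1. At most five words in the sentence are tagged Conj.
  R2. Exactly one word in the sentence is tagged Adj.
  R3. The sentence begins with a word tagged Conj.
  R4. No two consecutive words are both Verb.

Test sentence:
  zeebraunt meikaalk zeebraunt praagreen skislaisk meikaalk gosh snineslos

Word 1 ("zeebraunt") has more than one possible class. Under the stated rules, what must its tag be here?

Conj

Candidates per position — 1:zeebraunt {Verb,Conj}; 2:meikaalk {Conj,Adj}; 3:zeebraunt {Verb,Conj}; 4:praagreen {Verb,Adj}; 5:skislaisk {Conj}; 6:meikaalk {Conj,Adj}; 7:gosh {Adj}; 8:snineslos {Verb}.
If word 1 were Verb, no tagging could satisfy rule 3; so word 1 is Conj.
If word 2 were Adj, no tagging could satisfy rule 2; so word 2 is Conj.
If word 4 were Adj, no tagging could satisfy rule 2; so word 4 is Verb.
If word 6 were Adj, no tagging could satisfy rule 2; so word 6 is Conj.
If word 3 were Verb, no tagging could satisfy rule 4; so word 3 is Conj.
That leaves exactly one tagging: Conj Conj Conj Verb Conj Conj Adj Verb.
Check: rule 1 holds; rule 2 holds; rule 3 holds; rule 4 holds.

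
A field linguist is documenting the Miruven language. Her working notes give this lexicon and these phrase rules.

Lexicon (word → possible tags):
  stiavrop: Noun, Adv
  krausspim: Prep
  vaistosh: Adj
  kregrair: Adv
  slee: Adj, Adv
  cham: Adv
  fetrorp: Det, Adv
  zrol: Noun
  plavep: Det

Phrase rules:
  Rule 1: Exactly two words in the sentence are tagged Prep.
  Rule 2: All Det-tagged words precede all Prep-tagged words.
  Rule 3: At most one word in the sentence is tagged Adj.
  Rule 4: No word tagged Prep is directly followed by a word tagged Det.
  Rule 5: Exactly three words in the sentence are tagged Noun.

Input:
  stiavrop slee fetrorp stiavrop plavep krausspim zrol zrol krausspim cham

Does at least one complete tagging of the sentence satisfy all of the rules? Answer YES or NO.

Candidates per position — 1:stiavrop {Noun,Adv}; 2:slee {Adj,Adv}; 3:fetrorp {Det,Adv}; 4:stiavrop {Noun,Adv}; 5:plavep {Det}; 6:krausspim {Prep}; 7:zrol {Noun}; 8:zrol {Noun}; 9:krausspim {Prep}; 10:cham {Adv}.
One satisfying assignment: Noun Adj Det Adv Det Prep Noun Noun Prep Adv.
Check: rule 1 satisfied; rule 2 satisfied; rule 3 satisfied; rule 4 satisfied; rule 5 satisfied.

YES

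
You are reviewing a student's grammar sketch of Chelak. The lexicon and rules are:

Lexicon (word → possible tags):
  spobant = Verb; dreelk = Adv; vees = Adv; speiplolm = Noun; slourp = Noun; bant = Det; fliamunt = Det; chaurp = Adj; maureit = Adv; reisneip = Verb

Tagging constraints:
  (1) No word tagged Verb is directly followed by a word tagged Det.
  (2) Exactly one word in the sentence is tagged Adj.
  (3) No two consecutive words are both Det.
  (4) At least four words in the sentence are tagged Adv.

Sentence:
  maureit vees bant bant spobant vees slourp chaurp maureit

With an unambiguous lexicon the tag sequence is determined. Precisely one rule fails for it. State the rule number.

3

Fixed tagging: Adv Adv Det Det Verb Adv Noun Adj Adv.
Rule check: R1 ok, R2 ok, R3 fails, R4 ok.
Only rule 3 fails.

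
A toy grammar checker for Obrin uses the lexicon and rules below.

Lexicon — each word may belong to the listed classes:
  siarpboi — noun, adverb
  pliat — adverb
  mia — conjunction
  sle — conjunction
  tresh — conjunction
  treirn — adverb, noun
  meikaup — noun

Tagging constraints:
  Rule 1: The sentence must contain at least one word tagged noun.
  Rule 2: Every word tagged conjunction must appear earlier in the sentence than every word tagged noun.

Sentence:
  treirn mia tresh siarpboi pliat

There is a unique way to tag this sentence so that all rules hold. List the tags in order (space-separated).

adverb conjunction conjunction noun adverb

Candidates per position — 1:treirn {adverb,noun}; 2:mia {conjunction}; 3:tresh {conjunction}; 4:siarpboi {noun,adverb}; 5:pliat {adverb}.
Position 1: tagging it noun would leave rule 2 unsatisfiable, so it must be adverb.
Position 4: tagging it adverb would leave rule 1 unsatisfiable, so it must be noun.
The unique satisfying tagging is: adverb conjunction conjunction noun adverb.
Check: rule 1 holds; rule 2 holds.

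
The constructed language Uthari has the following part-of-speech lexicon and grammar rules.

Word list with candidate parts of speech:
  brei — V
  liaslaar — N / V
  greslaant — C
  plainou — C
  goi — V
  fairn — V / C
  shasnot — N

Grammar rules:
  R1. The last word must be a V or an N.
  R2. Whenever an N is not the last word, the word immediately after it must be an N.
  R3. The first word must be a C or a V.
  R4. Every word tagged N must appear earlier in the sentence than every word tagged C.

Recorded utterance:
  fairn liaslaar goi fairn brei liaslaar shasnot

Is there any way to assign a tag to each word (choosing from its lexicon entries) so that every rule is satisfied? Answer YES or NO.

YES

Candidates per position — 1:fairn {V,C}; 2:liaslaar {N,V}; 3:goi {V}; 4:fairn {V,C}; 5:brei {V}; 6:liaslaar {N,V}; 7:shasnot {N}.
One satisfying assignment: V V V V V V N.
Rule-by-rule: rule 1 satisfied; rule 2 satisfied; rule 3 satisfied; rule 4 satisfied.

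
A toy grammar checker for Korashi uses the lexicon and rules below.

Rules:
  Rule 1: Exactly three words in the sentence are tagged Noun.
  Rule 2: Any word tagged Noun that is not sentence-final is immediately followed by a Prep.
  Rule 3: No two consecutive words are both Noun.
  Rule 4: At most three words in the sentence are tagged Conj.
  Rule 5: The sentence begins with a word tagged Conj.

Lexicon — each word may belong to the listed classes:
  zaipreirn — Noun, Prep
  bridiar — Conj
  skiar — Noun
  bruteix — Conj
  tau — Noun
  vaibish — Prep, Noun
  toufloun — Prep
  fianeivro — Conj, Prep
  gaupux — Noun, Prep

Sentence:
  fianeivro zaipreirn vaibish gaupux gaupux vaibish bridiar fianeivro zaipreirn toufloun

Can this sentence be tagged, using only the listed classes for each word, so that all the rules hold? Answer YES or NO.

Candidates per position — 1:fianeivro {Conj,Prep}; 2:zaipreirn {Noun,Prep}; 3:vaibish {Prep,Noun}; 4:gaupux {Noun,Prep}; 5:gaupux {Noun,Prep}; 6:vaibish {Prep,Noun}; 7:bridiar {Conj}; 8:fianeivro {Conj,Prep}; 9:zaipreirn {Noun,Prep}; 10:toufloun {Prep}.
One satisfying assignment: Conj Noun Prep Prep Noun Prep Conj Prep Noun Prep.
Checking: rule 1 ok; rule 2 ok; rule 3 ok; rule 4 ok; rule 5 ok.

YES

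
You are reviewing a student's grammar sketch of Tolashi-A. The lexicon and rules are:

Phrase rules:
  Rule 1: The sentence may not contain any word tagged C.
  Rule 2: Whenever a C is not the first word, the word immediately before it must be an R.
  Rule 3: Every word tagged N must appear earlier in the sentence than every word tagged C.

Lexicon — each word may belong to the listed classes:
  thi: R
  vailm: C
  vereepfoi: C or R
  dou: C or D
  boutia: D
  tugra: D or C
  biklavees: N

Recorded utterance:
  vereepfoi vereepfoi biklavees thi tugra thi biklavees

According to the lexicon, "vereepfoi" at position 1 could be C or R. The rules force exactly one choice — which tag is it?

R

Candidates per position — 1:vereepfoi {C,R}; 2:vereepfoi {C,R}; 3:biklavees {N}; 4:thi {R}; 5:tugra {D,C}; 6:thi {R}; 7:biklavees {N}.
If word 1 were C, no tagging could satisfy rule 1; so word 1 is R.
If word 2 were C, no tagging could satisfy rule 1; so word 2 is R.
If word 5 were C, no tagging could satisfy rule 1; so word 5 is D.
The only consistent sequence is: R R N R D R N.
Check: rule 1 satisfied; rule 2 satisfied; rule 3 satisfied.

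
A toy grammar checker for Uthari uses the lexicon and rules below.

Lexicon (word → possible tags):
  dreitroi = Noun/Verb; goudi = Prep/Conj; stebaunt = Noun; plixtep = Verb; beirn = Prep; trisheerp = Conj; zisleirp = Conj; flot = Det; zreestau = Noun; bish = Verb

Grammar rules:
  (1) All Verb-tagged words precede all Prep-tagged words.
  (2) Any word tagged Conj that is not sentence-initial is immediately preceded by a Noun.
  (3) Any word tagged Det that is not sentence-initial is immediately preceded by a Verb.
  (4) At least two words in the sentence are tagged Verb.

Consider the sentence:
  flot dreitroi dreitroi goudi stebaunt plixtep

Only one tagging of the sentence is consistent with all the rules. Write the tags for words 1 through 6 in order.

Det Verb Noun Conj Noun Verb

Candidates per position — 1:flot {Det}; 2:dreitroi {Noun,Verb}; 3:dreitroi {Noun,Verb}; 4:goudi {Prep,Conj}; 5:stebaunt {Noun}; 6:plixtep {Verb}.
If word 4 were Prep, no tagging could satisfy rule 1; so word 4 is Conj.
If word 3 were Verb, no tagging could satisfy rule 2; so word 3 is Noun.
If word 2 were Noun, no tagging could satisfy rule 4; so word 2 is Verb.
So the tagging must be: Det Verb Noun Conj Noun Verb.
Check: rule 1 satisfied; rule 2 satisfied; rule 3 satisfied; rule 4 satisfied.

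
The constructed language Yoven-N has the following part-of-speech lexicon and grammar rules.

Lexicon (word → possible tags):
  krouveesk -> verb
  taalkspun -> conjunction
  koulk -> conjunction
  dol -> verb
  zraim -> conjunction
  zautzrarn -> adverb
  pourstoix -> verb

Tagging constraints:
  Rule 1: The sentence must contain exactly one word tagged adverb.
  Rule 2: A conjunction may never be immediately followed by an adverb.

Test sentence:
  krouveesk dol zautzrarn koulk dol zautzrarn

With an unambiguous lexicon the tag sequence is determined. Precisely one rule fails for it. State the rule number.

Fixed tagging: verb verb adverb conjunction verb adverb.
Checking each rule: R1 fails, R2 ok.
Only rule 1 fails.

1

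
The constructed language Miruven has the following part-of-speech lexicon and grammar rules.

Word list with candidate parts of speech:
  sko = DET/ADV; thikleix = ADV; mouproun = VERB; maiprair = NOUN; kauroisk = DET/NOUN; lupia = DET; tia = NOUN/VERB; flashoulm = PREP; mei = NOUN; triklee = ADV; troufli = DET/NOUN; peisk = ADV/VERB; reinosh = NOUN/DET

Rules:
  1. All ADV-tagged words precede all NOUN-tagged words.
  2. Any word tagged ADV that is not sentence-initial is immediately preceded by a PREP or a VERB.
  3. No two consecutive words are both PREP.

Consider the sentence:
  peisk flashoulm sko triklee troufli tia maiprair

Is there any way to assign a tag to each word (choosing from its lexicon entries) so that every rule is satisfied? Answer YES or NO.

NO

Candidates per position — 1:peisk {ADV,VERB}; 2:flashoulm {PREP}; 3:sko {DET,ADV}; 4:triklee {ADV}; 5:troufli {DET,NOUN}; 6:tia {NOUN,VERB}; 7:maiprair {NOUN}.
Rule 2 cannot be satisfied by any choice of tags from the lexicon.
So there is no consistent tagging.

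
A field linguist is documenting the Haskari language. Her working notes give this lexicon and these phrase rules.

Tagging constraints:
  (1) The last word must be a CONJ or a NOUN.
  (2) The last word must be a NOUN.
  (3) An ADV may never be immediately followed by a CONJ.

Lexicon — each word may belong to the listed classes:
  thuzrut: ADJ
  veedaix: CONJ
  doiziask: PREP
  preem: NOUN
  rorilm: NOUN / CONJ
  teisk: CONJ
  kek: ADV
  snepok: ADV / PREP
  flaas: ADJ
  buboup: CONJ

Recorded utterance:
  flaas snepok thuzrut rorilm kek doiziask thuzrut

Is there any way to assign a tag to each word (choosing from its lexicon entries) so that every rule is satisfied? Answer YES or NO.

NO

Candidates per position — 1:flaas {ADJ}; 2:snepok {ADV,PREP}; 3:thuzrut {ADJ}; 4:rorilm {NOUN,CONJ}; 5:kek {ADV}; 6:doiziask {PREP}; 7:thuzrut {ADJ}.
Rule 1 cannot be satisfied by any choice of tags from the lexicon.
So there is no consistent tagging.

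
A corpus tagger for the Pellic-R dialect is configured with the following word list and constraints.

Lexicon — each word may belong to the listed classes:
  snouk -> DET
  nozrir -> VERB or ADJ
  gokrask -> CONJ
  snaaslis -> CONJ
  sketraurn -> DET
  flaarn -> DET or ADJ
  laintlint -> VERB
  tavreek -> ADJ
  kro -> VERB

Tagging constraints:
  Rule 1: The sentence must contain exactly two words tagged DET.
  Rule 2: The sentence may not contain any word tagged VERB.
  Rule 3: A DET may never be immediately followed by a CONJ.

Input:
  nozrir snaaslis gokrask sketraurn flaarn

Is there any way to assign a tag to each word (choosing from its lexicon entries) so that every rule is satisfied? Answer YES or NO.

YES

Candidates per position — 1:nozrir {VERB,ADJ}; 2:snaaslis {CONJ}; 3:gokrask {CONJ}; 4:sketraurn {DET}; 5:flaarn {DET,ADJ}.
One satisfying assignment: ADJ CONJ CONJ DET DET.
Rule-by-rule: rule 1 ✓; rule 2 ✓; rule 3 ✓.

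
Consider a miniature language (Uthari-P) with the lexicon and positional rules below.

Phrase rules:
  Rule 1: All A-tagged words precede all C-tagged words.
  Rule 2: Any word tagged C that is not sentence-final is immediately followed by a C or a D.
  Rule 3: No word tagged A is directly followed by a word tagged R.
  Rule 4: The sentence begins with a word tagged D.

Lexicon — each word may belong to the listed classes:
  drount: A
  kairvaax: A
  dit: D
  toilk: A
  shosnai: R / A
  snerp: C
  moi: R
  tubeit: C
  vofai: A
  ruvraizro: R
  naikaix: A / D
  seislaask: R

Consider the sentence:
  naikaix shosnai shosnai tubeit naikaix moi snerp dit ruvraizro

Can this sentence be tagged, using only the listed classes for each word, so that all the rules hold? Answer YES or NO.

Candidates per position — 1:naikaix {A,D}; 2:shosnai {R,A}; 3:shosnai {R,A}; 4:tubeit {C}; 5:naikaix {A,D}; 6:moi {R}; 7:snerp {C}; 8:dit {D}; 9:ruvraizro {R}.
One satisfying assignment: D R A C D R C D R.
Checking: rule 1 ok; rule 2 ok; rule 3 ok; rule 4 ok.

YES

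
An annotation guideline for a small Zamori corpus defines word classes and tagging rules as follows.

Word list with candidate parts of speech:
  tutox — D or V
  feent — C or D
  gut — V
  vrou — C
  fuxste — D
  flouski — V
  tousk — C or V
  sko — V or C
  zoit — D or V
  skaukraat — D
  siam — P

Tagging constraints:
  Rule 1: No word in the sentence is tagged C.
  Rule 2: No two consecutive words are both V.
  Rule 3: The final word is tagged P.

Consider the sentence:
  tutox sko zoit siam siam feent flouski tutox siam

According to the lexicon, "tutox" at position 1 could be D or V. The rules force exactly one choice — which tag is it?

Candidates per position — 1:tutox {D,V}; 2:sko {V,C}; 3:zoit {D,V}; 4:siam {P}; 5:siam {P}; 6:feent {C,D}; 7:flouski {V}; 8:tutox {D,V}; 9:siam {P}.
Position 2: tagging it C would leave rule 1 unsatisfiable, so it must be V.
Position 3: tagging it V would leave rule 2 unsatisfiable, so it must be D.
Position 6: tagging it C would leave rule 1 unsatisfiable, so it must be D.
Position 8: tagging it V would leave rule 2 unsatisfiable, so it must be D.
Position 1: tagging it V would leave rule 2 unsatisfiable, so it must be D.
The unique satisfying tagging is: D V D P P D V D P.
Check: rule 1 ✓; rule 2 ✓; rule 3 ✓.

D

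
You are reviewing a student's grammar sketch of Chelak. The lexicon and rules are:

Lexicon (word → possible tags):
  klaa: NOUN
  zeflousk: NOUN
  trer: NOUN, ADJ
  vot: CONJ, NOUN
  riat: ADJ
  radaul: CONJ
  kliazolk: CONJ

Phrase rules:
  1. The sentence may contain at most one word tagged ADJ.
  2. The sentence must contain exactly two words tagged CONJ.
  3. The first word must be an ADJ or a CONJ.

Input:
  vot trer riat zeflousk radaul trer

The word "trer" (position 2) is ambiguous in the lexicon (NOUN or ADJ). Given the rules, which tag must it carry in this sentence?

Candidates per position — 1:vot {CONJ,NOUN}; 2:trer {NOUN,ADJ}; 3:riat {ADJ}; 4:zeflousk {NOUN}; 5:radaul {CONJ}; 6:trer {NOUN,ADJ}.
If word 1 were NOUN, no tagging could satisfy rule 2; so word 1 is CONJ.
If word 2 were ADJ, no tagging could satisfy rule 1; so word 2 is NOUN.
If word 6 were ADJ, no tagging could satisfy rule 1; so word 6 is NOUN.
The only consistent sequence is: CONJ NOUN ADJ NOUN CONJ NOUN.
Check: rule 1 ok; rule 2 ok; rule 3 ok.

NOUN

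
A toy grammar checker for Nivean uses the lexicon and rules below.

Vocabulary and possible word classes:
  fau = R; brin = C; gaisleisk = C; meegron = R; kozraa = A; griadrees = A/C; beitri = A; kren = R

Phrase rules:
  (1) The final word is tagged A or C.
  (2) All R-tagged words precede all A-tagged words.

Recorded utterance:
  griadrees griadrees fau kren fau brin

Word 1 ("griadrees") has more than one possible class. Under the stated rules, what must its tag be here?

Candidates per position — 1:griadrees {A,C}; 2:griadrees {A,C}; 3:fau {R}; 4:kren {R}; 5:fau {R}; 6:brin {C}.
At position 1, choosing A makes rule 2 impossible to satisfy; hence C.
At position 2, choosing A makes rule 2 impossible to satisfy; hence C.
The only consistent sequence is: C C R R R C.
Checking: rule 1 ✓; rule 2 ✓.

C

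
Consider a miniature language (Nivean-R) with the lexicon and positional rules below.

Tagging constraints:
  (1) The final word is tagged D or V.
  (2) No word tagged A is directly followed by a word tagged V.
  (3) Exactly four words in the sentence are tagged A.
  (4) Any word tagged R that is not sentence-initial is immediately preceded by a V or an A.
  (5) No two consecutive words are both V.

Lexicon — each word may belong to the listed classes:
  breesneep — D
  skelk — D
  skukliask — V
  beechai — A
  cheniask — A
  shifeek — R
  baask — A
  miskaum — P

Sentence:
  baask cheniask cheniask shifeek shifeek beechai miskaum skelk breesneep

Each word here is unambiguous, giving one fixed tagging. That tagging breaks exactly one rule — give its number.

4

Fixed tagging: A A A R R A P D D.
Checking each rule: R1 pass, R2 pass, R3 pass, R4 fail, R5 pass.
Only rule 4 fails.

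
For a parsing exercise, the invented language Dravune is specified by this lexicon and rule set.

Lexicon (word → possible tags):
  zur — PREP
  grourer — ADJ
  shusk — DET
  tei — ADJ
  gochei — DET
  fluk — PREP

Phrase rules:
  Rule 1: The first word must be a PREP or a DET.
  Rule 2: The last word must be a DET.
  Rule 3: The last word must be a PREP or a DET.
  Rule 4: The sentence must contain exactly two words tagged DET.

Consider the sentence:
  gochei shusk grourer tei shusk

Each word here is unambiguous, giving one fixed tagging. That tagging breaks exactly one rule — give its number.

Fixed tagging: DET DET ADJ ADJ DET.
Applying the rules: R1 ✓, R2 ✓, R3 ✓, R4 ✗.
Only rule 4 fails.

4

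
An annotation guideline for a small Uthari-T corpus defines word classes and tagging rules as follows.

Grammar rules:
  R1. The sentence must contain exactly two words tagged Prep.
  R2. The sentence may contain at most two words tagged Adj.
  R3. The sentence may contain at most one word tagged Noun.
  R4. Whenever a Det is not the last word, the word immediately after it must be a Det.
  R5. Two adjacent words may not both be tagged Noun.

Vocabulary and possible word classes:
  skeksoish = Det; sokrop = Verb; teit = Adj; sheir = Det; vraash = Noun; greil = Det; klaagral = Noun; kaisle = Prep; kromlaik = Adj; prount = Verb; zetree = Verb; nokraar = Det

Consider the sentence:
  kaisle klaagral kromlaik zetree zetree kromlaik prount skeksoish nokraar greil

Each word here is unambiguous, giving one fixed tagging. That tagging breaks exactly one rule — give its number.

1

Fixed tagging: Prep Noun Adj Verb Verb Adj Verb Det Det Det.
Checking each rule: R1 fail, R2 pass, R3 pass, R4 pass, R5 pass.
Only rule 1 fails.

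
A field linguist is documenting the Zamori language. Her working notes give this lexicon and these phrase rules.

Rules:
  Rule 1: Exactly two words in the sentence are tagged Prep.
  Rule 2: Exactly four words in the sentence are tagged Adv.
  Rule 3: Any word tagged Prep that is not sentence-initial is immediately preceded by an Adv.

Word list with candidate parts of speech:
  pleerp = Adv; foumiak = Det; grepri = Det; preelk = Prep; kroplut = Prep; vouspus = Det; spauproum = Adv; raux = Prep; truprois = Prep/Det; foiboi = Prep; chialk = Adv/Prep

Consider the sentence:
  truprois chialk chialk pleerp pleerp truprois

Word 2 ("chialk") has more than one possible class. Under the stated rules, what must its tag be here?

Adv

Candidates per position — 1:truprois {Prep,Det}; 2:chialk {Adv,Prep}; 3:chialk {Adv,Prep}; 4:pleerp {Adv}; 5:pleerp {Adv}; 6:truprois {Prep,Det}.
At position 2, choosing Prep makes rule 2 impossible to satisfy; hence Adv.
At position 3, choosing Prep makes rule 2 impossible to satisfy; hence Adv.
At position 6, choosing Det makes rule 1 impossible to satisfy; hence Prep.
At position 1, choosing Det makes rule 1 impossible to satisfy; hence Prep.
The only consistent sequence is: Prep Adv Adv Adv Adv Prep.
Rule-by-rule: rule 1 ok; rule 2 ok; rule 3 ok.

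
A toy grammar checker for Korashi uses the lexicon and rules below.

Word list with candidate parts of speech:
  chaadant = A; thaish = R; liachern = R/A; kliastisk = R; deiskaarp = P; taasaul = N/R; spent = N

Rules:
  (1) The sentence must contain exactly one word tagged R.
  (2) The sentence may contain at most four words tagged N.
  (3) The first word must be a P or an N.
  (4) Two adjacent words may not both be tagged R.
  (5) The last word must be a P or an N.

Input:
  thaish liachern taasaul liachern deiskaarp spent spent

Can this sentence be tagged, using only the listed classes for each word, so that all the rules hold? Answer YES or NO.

NO

Candidates per position — 1:thaish {R}; 2:liachern {R,A}; 3:taasaul {N,R}; 4:liachern {R,A}; 5:deiskaarp {P}; 6:spent {N}; 7:spent {N}.
Rule 3 cannot be satisfied by any choice of tags from the lexicon.
So there is no consistent tagging.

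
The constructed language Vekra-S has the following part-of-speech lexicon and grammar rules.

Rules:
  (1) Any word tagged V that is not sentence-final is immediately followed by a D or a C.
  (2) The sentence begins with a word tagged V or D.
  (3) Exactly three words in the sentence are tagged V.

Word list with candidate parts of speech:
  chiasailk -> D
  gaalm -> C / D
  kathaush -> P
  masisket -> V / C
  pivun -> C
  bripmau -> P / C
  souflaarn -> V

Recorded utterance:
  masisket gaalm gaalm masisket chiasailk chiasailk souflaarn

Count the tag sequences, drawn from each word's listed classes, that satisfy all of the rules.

4

Candidates per position — 1:masisket {V,C}; 2:gaalm {C,D}; 3:gaalm {C,D}; 4:masisket {V,C}; 5:chiasailk {D}; 6:chiasailk {D}; 7:souflaarn {V}.
There are 16 candidate sequences in total.
The sequences that satisfy every rule: V C C V D D V; V C D V D D V; V D C V D D V; V D D V D D V.
Count = 4.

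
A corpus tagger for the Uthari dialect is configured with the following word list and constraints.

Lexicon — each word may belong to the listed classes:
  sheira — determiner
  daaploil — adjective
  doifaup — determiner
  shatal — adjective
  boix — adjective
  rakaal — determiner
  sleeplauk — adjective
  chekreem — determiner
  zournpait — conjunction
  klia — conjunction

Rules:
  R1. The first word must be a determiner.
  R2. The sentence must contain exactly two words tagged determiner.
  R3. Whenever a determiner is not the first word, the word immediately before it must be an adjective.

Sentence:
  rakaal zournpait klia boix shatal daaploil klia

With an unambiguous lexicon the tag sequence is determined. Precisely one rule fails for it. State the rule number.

Fixed tagging: determiner conjunction conjunction adjective adjective adjective conjunction.
Checking each rule: R1 ok, R2 fails, R3 ok.
Only rule 2 fails.

2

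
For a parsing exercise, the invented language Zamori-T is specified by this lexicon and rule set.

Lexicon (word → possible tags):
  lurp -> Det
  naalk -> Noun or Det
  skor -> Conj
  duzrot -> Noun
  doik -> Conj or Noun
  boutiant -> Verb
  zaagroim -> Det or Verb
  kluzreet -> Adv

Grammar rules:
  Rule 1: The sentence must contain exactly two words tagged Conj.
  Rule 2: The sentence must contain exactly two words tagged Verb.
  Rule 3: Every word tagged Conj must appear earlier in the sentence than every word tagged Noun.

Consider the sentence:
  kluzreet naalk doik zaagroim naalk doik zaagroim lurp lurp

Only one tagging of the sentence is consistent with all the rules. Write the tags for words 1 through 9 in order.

Adv Det Conj Verb Det Conj Verb Det Det

Candidates per position — 1:kluzreet {Adv}; 2:naalk {Noun,Det}; 3:doik {Conj,Noun}; 4:zaagroim {Det,Verb}; 5:naalk {Noun,Det}; 6:doik {Conj,Noun}; 7:zaagroim {Det,Verb}; 8:lurp {Det}; 9:lurp {Det}.
Position 3: Noun is ruled out by rule 1; that leaves Conj.
Position 4: Det is ruled out by rule 2; that leaves Verb.
Position 6: Noun is ruled out by rule 1; that leaves Conj.
Position 7: Det is ruled out by rule 2; that leaves Verb.
Position 2: Noun is ruled out by rule 3; that leaves Det.
Position 5: Noun is ruled out by rule 3; that leaves Det.
The only consistent sequence is: Adv Det Conj Verb Det Conj Verb Det Det.
Check: rule 1 holds; rule 2 holds; rule 3 holds.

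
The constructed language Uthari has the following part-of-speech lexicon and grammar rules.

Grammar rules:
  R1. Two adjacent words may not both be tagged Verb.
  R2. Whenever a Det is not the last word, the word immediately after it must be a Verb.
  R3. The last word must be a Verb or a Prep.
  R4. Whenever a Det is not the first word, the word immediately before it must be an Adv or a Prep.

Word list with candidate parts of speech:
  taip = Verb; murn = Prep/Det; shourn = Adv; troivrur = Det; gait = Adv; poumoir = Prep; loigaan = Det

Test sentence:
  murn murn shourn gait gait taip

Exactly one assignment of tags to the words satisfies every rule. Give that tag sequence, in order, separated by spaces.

Prep Prep Adv Adv Adv Verb

Candidates per position — 1:murn {Prep,Det}; 2:murn {Prep,Det}; 3:shourn {Adv}; 4:gait {Adv}; 5:gait {Adv}; 6:taip {Verb}.
Position 1: tagging it Det would leave rule 2 unsatisfiable, so it must be Prep.
Position 2: tagging it Det would leave rule 2 unsatisfiable, so it must be Prep.
The unique satisfying tagging is: Prep Prep Adv Adv Adv Verb.
Rule-by-rule: rule 1 ok; rule 2 ok; rule 3 ok; rule 4 ok.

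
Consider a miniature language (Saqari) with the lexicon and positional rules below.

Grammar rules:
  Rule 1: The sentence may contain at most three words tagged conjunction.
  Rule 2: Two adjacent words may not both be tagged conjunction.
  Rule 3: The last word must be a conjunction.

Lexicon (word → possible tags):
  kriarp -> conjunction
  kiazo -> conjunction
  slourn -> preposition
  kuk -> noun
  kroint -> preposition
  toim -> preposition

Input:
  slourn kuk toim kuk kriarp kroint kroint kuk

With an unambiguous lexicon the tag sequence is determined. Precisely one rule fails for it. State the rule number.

Fixed tagging: preposition noun preposition noun conjunction preposition preposition noun.
Applying the rules: R1 ✓, R2 ✓, R3 ✗.
Only rule 3 fails.

3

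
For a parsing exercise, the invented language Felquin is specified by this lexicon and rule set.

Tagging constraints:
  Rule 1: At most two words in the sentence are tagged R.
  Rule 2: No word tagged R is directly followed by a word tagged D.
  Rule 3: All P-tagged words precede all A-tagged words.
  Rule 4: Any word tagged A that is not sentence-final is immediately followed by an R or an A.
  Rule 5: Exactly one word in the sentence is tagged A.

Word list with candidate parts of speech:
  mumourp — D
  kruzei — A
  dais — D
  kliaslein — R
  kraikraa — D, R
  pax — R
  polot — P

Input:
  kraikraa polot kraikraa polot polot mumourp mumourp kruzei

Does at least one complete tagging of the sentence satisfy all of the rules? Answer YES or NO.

YES

Candidates per position — 1:kraikraa {D,R}; 2:polot {P}; 3:kraikraa {D,R}; 4:polot {P}; 5:polot {P}; 6:mumourp {D}; 7:mumourp {D}; 8:kruzei {A}.
One satisfying assignment: D P R P P D D A.
Checking: rule 1 ✓; rule 2 ✓; rule 3 ✓; rule 4 ✓; rule 5 ✓.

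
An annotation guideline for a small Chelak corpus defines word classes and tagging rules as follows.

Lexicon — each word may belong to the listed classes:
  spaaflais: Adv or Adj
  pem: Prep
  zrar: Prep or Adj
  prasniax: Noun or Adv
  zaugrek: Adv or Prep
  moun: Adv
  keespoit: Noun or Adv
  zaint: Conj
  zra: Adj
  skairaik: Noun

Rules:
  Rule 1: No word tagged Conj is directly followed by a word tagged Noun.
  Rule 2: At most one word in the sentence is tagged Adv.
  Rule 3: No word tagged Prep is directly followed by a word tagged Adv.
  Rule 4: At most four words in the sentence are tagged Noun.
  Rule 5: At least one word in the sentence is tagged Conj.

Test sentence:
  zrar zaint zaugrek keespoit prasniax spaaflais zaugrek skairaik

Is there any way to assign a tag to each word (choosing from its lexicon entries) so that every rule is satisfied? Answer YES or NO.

YES

Candidates per position — 1:zrar {Prep,Adj}; 2:zaint {Conj}; 3:zaugrek {Adv,Prep}; 4:keespoit {Noun,Adv}; 5:prasniax {Noun,Adv}; 6:spaaflais {Adv,Adj}; 7:zaugrek {Adv,Prep}; 8:skairaik {Noun}.
One satisfying assignment: Adj Conj Prep Noun Noun Adj Prep Noun.
Check: rule 1 ok; rule 2 ok; rule 3 ok; rule 4 ok; rule 5 ok.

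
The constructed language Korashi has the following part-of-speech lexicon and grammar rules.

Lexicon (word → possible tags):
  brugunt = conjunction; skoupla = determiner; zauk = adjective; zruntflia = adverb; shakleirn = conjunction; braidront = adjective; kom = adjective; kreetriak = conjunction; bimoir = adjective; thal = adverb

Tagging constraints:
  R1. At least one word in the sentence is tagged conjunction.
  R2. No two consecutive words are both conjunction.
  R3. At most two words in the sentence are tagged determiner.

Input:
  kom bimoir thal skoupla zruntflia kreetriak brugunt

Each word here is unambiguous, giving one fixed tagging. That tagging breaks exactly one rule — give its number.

2

Fixed tagging: adjective adjective adverb determiner adverb conjunction conjunction.
Applying the rules: R1 ok, R2 fails, R3 ok.
Only rule 2 fails.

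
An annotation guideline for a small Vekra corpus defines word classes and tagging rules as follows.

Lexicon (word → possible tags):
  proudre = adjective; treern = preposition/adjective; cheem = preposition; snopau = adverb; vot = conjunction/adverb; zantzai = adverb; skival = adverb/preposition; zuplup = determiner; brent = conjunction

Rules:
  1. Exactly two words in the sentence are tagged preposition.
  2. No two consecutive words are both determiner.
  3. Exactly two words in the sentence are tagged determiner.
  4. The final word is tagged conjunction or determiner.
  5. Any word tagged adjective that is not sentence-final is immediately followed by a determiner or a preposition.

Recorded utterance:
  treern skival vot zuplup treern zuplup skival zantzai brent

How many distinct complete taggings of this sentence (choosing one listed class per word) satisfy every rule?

10

Candidates per position — 1:treern {preposition,adjective}; 2:skival {adverb,preposition}; 3:vot {conjunction,adverb}; 4:zuplup {determiner}; 5:treern {preposition,adjective}; 6:zuplup {determiner}; 7:skival {adverb,preposition}; 8:zantzai {adverb}; 9:brent {conjunction}.
There are 32 candidate sequences in total.
Checking each against the rules leaves 10 sequences.
Count = 10.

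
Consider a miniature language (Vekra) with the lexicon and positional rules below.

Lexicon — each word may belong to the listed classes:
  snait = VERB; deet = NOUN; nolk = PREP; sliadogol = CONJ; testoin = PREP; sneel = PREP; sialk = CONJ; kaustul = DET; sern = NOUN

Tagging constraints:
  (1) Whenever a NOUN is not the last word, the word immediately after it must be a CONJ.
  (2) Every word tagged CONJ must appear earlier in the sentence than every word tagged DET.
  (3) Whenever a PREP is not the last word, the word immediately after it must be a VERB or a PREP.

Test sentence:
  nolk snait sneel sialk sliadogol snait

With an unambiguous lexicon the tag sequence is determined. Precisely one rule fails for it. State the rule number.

3

Fixed tagging: PREP VERB PREP CONJ CONJ VERB.
Checking each rule: R1 ok, R2 ok, R3 fails.
Only rule 3 fails.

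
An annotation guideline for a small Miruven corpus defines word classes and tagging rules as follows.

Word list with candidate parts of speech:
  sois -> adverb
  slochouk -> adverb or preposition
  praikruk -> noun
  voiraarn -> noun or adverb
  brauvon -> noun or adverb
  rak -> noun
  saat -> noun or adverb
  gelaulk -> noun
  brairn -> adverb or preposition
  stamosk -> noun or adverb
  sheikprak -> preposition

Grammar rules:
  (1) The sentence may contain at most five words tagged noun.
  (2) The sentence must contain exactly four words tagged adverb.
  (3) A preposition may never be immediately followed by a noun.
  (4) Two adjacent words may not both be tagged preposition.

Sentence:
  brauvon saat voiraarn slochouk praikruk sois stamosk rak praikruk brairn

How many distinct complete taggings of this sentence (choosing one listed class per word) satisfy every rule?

6

Candidates per position — 1:brauvon {noun,adverb}; 2:saat {noun,adverb}; 3:voiraarn {noun,adverb}; 4:slochouk {adverb,preposition}; 5:praikruk {noun}; 6:sois {adverb}; 7:stamosk {noun,adverb}; 8:rak {noun}; 9:praikruk {noun}; 10:brairn {adverb,preposition}.
There are 64 candidate sequences in total.
Checking each against the rules leaves 6 sequences.
Count = 6.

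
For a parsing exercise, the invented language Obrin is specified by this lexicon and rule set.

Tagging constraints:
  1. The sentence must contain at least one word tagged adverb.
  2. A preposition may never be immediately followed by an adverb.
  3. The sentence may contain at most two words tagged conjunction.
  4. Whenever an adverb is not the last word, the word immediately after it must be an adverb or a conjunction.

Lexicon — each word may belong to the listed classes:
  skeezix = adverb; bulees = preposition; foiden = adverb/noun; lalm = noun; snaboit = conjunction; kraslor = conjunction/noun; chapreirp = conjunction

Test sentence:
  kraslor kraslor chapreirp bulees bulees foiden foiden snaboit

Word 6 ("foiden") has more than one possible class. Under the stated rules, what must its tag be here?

noun

Candidates per position — 1:kraslor {conjunction,noun}; 2:kraslor {conjunction,noun}; 3:chapreirp {conjunction}; 4:bulees {preposition}; 5:bulees {preposition}; 6:foiden {adverb,noun}; 7:foiden {adverb,noun}; 8:snaboit {conjunction}.
At position 1, choosing conjunction makes rule 3 impossible to satisfy; hence noun.
At position 2, choosing conjunction makes rule 3 impossible to satisfy; hence noun.
At position 6, choosing adverb makes rule 2 impossible to satisfy; hence noun.
At position 7, choosing noun makes rule 1 impossible to satisfy; hence adverb.
The only consistent sequence is: noun noun conjunction preposition preposition noun adverb conjunction.
Rule-by-rule: rule 1 holds; rule 2 holds; rule 3 holds; rule 4 holds.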